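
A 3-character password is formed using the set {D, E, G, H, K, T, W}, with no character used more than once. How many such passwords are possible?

210

Choose and order 3 of the 7 symbols: the first character has 7 options, the next 6, then 5.
7 × 6 × 5 = 210.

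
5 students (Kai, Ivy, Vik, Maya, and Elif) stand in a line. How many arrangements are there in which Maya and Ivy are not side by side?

There are 5! = 120 arrangements in all. If Maya and Ivy are adjacent, merging them into one block gives 2·(4)! = 48 arrangements.
So 120 − 48 = 72 arrangements keep them apart.

72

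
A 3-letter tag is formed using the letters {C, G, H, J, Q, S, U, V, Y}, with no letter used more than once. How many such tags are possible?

504

This is a permutation of 3 out of 9: P(9,3) = 9!/6!.
That product is 9 × 8 × 7 = 504.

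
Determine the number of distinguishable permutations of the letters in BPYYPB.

90

Letter multiplicities in BPYYPB: B×2, P×2, Y×2.
The number of distinct arrangements is 6!/(2!·2!·2!) = 720/8 = 90.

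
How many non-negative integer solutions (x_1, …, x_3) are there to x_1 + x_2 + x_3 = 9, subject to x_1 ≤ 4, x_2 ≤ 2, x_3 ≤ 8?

14

Ignoring the caps, the number of non-negative solutions to x_1+…+x_3 = 9 is C(11,2) = 55.
Subtract solutions that violate a single cap (substitute x_i' = x_i − (cap_i+1)): x_1 ≥ 5 gives C(6,2) = 15; x_2 ≥ 3 gives C(8,2) = 28; x_3 ≥ 9 gives C(2,2) = 1. Together 44.
Add back pairs where two caps are both exceeded: 3 + 0 + 0 = 3.
By inclusion–exclusion the count is 55 − 44 + 3 = 14.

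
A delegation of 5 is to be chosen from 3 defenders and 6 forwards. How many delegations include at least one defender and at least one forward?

120

Unrestricted: C(9,5) = 126 ways to pick any 5 of the 9.
Selections missing a whole group: no defenders → C(6,5) = 6; no forwards → C(3,5) = 0.
Both groups omitted at once is impossible, so 126 − 6 = 120.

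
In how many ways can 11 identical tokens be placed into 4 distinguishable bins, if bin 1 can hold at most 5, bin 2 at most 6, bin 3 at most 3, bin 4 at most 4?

85

Ignoring the caps, the number of non-negative solutions to x_1+…+x_4 = 11 is C(14,3) = 364.
Subtract solutions that violate a single cap (substitute x_i' = x_i − (cap_i+1)): x_1 ≥ 6 gives C(8,3) = 56; x_2 ≥ 7 gives C(7,3) = 35; x_3 ≥ 4 gives C(10,3) = 120; x_4 ≥ 5 gives C(9,3) = 84. Together 295.
Add back pairs where two caps are both exceeded: 0 + 4 + 1 + 1 + 0 + 10 = 16.
By inclusion–exclusion the count is 364 − 295 + 16 = 85.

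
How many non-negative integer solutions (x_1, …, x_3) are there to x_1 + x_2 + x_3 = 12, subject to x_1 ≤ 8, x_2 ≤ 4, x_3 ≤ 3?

By stars and bars, unrestricted non-negative solutions to x_1+…+x_3 = 12 number C(12+2,2) = 91.
Subtract solutions that violate a single cap (substitute x_i' = x_i − (cap_i+1)): x_1 ≥ 9 gives C(5,2) = 10; x_2 ≥ 5 gives C(9,2) = 36; x_3 ≥ 4 gives C(10,2) = 45. Together 91.
Add back pairs where two caps are both exceeded: 0 + 0 + 10 = 10.
By inclusion–exclusion the count is 91 − 91 + 10 = 10.

10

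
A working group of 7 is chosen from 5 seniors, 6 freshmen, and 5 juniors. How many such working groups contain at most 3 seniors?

10560

Split by how many seniors are chosen (0 through 3).
Sum: C(5,0)·C(11,7) + C(5,1)·C(11,6) + C(5,2)·C(11,5) + C(5,3)·C(11,4) = 330 + 2310 + 4620 + 3300 = 10560.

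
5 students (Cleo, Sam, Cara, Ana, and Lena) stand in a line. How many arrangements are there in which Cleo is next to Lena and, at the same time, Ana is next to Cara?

24

Treat {Cleo,Lena} as one block (2 orders) and {Ana,Cara} as another (2 orders).
That leaves 3 units to arrange: 2 × 2 × 3! = 4 × 6 = 24.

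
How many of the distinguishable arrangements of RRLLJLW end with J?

With the last slot taken by J, it remains to arrange the other 6 letters (RRLLLW).
Those 6 letters have L appearing 3 times and R appearing twice, giving (6)!/(3!·2!) = 60.

60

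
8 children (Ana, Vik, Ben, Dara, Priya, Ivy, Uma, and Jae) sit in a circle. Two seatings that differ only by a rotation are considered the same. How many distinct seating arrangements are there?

5040

Seat Ana anywhere (absorbing the rotational symmetry), then permute the other 7: (7)! = 5040.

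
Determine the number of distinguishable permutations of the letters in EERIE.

EERIE has 5 letters with E appearing 3 times.
The number of distinct arrangements is 5!/(3!) = 120/6 = 20.

20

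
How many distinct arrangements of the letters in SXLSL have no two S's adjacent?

18

There are 5!/(2!·2!) = 30 arrangements of SXLSL in total.
If the two S's are adjacent, glue them into one block, leaving 4 items to arrange: (4)!/(2!) = 12 ways.
Hence 30 − 12 = 18.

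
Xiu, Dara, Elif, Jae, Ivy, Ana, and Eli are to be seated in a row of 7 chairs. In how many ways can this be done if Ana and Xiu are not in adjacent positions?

3600

There are 7! = 5040 arrangements in all. If Ana and Xiu are adjacent, merging them into one block gives 2·(6)! = 1440 arrangements.
Complementary counting: 5040 − 1440 = 3600.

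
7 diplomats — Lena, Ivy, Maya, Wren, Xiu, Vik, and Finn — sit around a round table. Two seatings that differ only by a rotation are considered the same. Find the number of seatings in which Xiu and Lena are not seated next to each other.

Without the restriction there are (6)! = 720 seatings.
Seatings with Xiu beside Lena: treat them as a block with 2 internal orders, giving 2 × (5)! = 240.
Subtracting, 720 − 240 = 480.

480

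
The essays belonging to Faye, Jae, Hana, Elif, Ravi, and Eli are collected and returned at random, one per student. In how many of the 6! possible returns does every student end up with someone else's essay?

Count assignments avoiding every fixed point. For any j of the 6 students fixed to their own essay, the other 6−j can be arranged in (6−j)! ways.
By inclusion–exclusion this is Σ_{j=0}^{6} (−1)^j C(6,j)·(6−j)!.
Computing: 720 − 720 + 360 − 120 + 30 − 6 + 1 = 265.

265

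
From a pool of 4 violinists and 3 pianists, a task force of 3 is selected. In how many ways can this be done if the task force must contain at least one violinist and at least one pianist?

30

Total 3-person selections from all 7: C(7,3) = 35.
Selections missing a whole group: no violinists → C(3,3) = 1; no pianists → C(4,3) = 4.
Both groups omitted at once is impossible, so 35 − 5 = 30.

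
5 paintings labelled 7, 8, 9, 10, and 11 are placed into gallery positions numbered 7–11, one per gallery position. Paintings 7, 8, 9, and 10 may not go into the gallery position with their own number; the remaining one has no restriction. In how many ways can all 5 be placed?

Let Aᵢ (for 7 ≤ i ≤ 10) be the placements that put painting i in its forbidden gallery position. Any j of these fix j positions, leaving (5−j)! ways to fill the rest, and there are C(4,j) ways to pick which j.
By inclusion–exclusion, the number of valid placements is Σ_{j=0}^{4} (−1)^j C(4,j)·(5−j)!.
Computing: 120 − 96 + 36 − 8 + 1 = 53.

53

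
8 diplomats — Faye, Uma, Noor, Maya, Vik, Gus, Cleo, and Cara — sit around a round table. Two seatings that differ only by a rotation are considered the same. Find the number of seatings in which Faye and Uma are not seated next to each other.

3600

All circular seatings of 8 people number (7)! = 5040.
Those with Faye next to Uma: fuse the pair into one unit and seat 7 units around a circle — 2·(6)! = 1440.
Subtracting, 5040 − 1440 = 3600.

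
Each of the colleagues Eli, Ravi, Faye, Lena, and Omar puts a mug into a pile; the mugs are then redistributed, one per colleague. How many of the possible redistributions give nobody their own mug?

Let Aᵢ be the assignments in which colleague i gets their own mug. We want the size of the complement of A₁∪…∪A_5.
By inclusion–exclusion this is Σ_{j=0}^{5} (−1)^j C(5,j)·(5−j)!.
Computing: 120 − 120 + 60 − 20 + 5 − 1 = 44.

44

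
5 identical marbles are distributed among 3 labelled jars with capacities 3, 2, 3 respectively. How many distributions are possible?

9

By stars and bars, unrestricted non-negative solutions to x_1+…+x_3 = 5 number C(5+2,2) = 21.
Subtract solutions that violate a single cap (substitute x_i' = x_i − (cap_i+1)): x_1 ≥ 4 gives C(3,2) = 3; x_2 ≥ 3 gives C(4,2) = 6; x_3 ≥ 4 gives C(3,2) = 3. Together 12.
No two caps can be exceeded simultaneously, so the pair terms are all 0.
By inclusion–exclusion the count is 21 − 12 + 0 = 9.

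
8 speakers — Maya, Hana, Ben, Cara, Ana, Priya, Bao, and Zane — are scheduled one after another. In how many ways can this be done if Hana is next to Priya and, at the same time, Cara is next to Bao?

2880

Treat {Hana,Priya} as one block (2 orders) and {Cara,Bao} as another (2 orders).
That leaves 6 units to arrange: 2 × 2 × 6! = 4 × 720 = 2880.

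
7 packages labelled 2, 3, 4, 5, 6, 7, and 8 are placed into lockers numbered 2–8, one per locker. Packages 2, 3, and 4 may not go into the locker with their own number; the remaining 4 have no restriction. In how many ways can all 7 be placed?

Let Aᵢ (for i ∈ {2, 3, 4}) be the placements that put package i in its forbidden locker. Any j of these fix j positions, leaving (7−j)! ways to fill the rest, and there are C(3,j) ways to pick which j.
By inclusion–exclusion, the number of valid placements is Σ_{j=0}^{3} (−1)^j C(3,j)·(7−j)!.
Computing: 5040 − 2160 + 360 − 24 = 3216.

3216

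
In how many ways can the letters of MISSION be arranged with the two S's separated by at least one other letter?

There are 7!/(2!·2!) = 1260 arrangements of MISSION in total.
If the two S's are adjacent, glue them into one block, leaving 6 items to arrange: (6)!/(2!) = 360 ways.
Hence 1260 − 360 = 900.

900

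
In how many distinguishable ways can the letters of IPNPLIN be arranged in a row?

630

Letter multiplicities in IPNPLIN: I×2, L×1, N×2, P×2.
The number of distinct arrangements is 7!/(2!·2!·2!) = 5040/8 = 630.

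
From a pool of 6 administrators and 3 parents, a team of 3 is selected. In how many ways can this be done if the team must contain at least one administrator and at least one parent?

With no constraint there are C(9,3) = 84 possible selections.
Subtract selections that omit an entire group: no administrators → C(3,3) = 1; no parents → C(6,3) = 20.
Both groups omitted at once is impossible, so 84 − 21 = 63.

63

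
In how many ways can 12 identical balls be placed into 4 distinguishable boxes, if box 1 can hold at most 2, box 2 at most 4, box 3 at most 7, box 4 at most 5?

Without the upper bounds there are C(15,3) = 455 ways to split 12 among 4 boxes.
Subtract solutions that violate a single cap (substitute x_i' = x_i − (cap_i+1)): x_1 ≥ 3 gives C(12,3) = 220; x_2 ≥ 5 gives C(10,3) = 120; x_3 ≥ 8 gives C(7,3) = 35; x_4 ≥ 6 gives C(9,3) = 84. Together 459.
Add back pairs where two caps are both exceeded: 35 + 4 + 20 + 0 + 4 + 0 = 63.
By inclusion–exclusion the count is 455 − 459 + 63 = 59.

59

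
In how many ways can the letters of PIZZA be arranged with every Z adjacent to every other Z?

24

Treat the 2 copies of Z as a single block. The multiset to arrange is then {ZZ, A, I, P}, 4 items in all.
All 4 items are distinct, so there are (4)! = 24 arrangements.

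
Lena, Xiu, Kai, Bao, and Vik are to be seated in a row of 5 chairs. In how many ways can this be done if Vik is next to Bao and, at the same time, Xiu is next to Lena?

Treat {Vik,Bao} as one block (2 orders) and {Xiu,Lena} as another (2 orders).
That leaves 3 units to arrange: 2 × 2 × 3! = 4 × 6 = 24.

24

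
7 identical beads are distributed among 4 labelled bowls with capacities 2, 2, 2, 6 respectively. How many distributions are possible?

26

Ignoring the caps, the number of non-negative solutions to x_1+…+x_4 = 7 is C(10,3) = 120.
Subtract solutions that violate a single cap (substitute x_i' = x_i − (cap_i+1)): x_1 ≥ 3 gives C(7,3) = 35; x_2 ≥ 3 gives C(7,3) = 35; x_3 ≥ 3 gives C(7,3) = 35; x_4 ≥ 7 gives C(3,3) = 1. Together 106.
Add back pairs where two caps are both exceeded: 4 + 4 + 0 + 4 + 0 + 0 = 12.
By inclusion–exclusion the count is 120 − 106 + 12 = 26.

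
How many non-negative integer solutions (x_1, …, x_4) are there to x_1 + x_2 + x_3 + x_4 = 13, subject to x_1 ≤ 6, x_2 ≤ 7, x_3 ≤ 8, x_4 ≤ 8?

350

Ignoring the caps, the number of non-negative solutions to x_1+…+x_4 = 13 is C(16,3) = 560.
Subtract solutions that violate a single cap (substitute x_i' = x_i − (cap_i+1)): x_1 ≥ 7 gives C(9,3) = 84; x_2 ≥ 8 gives C(8,3) = 56; x_3 ≥ 9 gives C(7,3) = 35; x_4 ≥ 9 gives C(7,3) = 35. Together 210.
No two caps can be exceeded simultaneously, so the pair terms are all 0.
By inclusion–exclusion the count is 560 − 210 + 0 = 350.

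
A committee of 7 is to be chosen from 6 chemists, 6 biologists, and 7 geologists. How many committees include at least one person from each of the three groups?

46165

With no constraint there are C(19,7) = 50388 possible selections.
Subtract selections that omit an entire group: no chemists → C(13,7) = 1716; no biologists → C(13,7) = 1716; no geologists → C(12,7) = 792.
Add back selections omitting two groups (i.e. drawn from a single group): C(6,7) + C(6,7) + C(7,7) = 1.
By inclusion–exclusion: 50388 − 4224 + 1 = 46165.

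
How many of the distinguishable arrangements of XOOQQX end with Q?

With the last slot taken by Q, it remains to arrange the other 5 letters (XOOQX).
Those 5 letters have O appearing twice and X appearing twice, giving (5)!/(2!·2!) = 30.

30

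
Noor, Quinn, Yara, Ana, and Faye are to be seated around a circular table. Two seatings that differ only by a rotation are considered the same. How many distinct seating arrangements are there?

Around a circle, 5 distinct people have 5!/5 = (4)! = 24 rotationally distinct seatings.

24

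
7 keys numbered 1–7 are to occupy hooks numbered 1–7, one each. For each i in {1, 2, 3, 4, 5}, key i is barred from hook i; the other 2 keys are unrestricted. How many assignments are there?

2428

Let Aᵢ (for 1 ≤ i ≤ 5) be the placements that put key i in its forbidden hook. Any j of these fix j positions, leaving (7−j)! ways to fill the rest, and there are C(5,j) ways to pick which j.
By inclusion–exclusion, the number of valid placements is Σ_{j=0}^{5} (−1)^j C(5,j)·(7−j)!.
Computing: 5040 − 3600 + 1200 − 240 + 30 − 2 = 2428.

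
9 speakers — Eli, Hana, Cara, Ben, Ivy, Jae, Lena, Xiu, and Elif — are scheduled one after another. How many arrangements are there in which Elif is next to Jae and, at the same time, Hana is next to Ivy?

20160

Treat {Elif,Jae} as one block (2 orders) and {Hana,Ivy} as another (2 orders).
That leaves 7 units to arrange: 2 × 2 × 7! = 4 × 5040 = 20160.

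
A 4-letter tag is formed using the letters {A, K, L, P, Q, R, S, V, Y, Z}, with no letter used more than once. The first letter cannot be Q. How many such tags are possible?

4536

The first letter has 10−1 = 9 choices (anything except Q).
The remaining 3 letters are filled from the other 9 symbols without repetition: 9 × 8 × 7 = 504.
Total: 9 × 504 = 4536.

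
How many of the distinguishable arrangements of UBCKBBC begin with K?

Fix K in the first position and arrange the remaining 6 letters.
Those 6 letters have B appearing 3 times and C appearing twice, giving (6)!/(3!·2!) = 60.

60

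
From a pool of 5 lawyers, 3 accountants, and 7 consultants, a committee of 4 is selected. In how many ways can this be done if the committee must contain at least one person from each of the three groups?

Unrestricted: C(15,4) = 1365 ways to pick any 4 of the 15.
Subtract selections that omit an entire group: no lawyers → C(10,4) = 210; no accountants → C(12,4) = 495; no consultants → C(8,4) = 70.
Add back selections omitting two groups (i.e. drawn from a single group): C(5,4) + C(3,4) + C(7,4) = 40.
By inclusion–exclusion: 1365 − 775 + 40 = 630.

630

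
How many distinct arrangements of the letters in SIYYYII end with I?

60

With the last slot taken by I, it remains to arrange the other 6 letters (SYYYII).
Those 6 letters have I appearing twice and Y appearing 3 times, giving (6)!/(3!·2!) = 60.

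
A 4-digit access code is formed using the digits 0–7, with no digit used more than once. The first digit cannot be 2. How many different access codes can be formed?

1470

The first digit has 8−1 = 7 choices (anything except 2).
The remaining 3 digits are filled from the other 7 symbols without repetition: 7 × 6 × 5 = 210.
Total: 7 × 210 = 1470.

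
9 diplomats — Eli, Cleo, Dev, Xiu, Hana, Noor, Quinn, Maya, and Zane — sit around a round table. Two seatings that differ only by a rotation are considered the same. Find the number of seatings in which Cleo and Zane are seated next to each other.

10080

Treat {Cleo, Zane} as one unit (2 internal orders) and seat the resulting 8 units around the table: (7)! circular arrangements.
So 2 × (7)! = 2 × 5040 = 10080.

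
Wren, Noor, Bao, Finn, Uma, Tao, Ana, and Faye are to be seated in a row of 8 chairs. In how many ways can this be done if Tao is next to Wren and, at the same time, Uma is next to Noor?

2880

Treat {Tao,Wren} as one block (2 orders) and {Uma,Noor} as another (2 orders).
That leaves 6 units to arrange: 2 × 2 × 6! = 4 × 720 = 2880.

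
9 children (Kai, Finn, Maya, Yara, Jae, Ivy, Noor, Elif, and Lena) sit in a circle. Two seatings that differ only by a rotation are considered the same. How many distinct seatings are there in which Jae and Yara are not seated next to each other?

30240

Without the restriction there are (8)! = 40320 seatings.
Those with Jae next to Yara: fuse the pair into one unit and seat 8 units around a circle — 2·(7)! = 10080.
Subtracting, 40320 − 10080 = 30240.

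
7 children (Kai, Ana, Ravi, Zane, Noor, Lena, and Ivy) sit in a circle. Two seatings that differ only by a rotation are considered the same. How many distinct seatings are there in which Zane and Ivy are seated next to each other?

240

Glue Zane and Ivy into a block (2 internal orders). Seating 6 units around a circle gives (5)! arrangements.
So 2 × (5)! = 2 × 120 = 240.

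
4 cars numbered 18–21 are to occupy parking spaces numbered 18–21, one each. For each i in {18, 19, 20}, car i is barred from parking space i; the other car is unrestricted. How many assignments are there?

11

Let Aᵢ (for i ∈ {18, 19, 20}) be the placements that put car i in its forbidden parking space. Any j of these fix j positions, leaving (4−j)! ways to fill the rest, and there are C(3,j) ways to pick which j.
By inclusion–exclusion, the number of valid placements is Σ_{j=0}^{3} (−1)^j C(3,j)·(4−j)!.
Computing: 24 − 18 + 6 − 1 = 11.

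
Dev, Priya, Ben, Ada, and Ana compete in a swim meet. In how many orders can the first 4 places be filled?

There are 5 choices for 1st place, 4 for 2nd, and so on down to 2 for position 4.
That gives 5 × 4 × 3 × 2 = 120.

120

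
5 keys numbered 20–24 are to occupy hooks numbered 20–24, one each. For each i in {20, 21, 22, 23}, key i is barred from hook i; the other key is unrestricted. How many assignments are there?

Let Aᵢ (for 20 ≤ i ≤ 23) be the placements that put key i in its forbidden hook. Any j of these fix j positions, leaving (5−j)! ways to fill the rest, and there are C(4,j) ways to pick which j.
By inclusion–exclusion, the number of valid placements is Σ_{j=0}^{4} (−1)^j C(4,j)·(5−j)!.
Computing: 120 − 96 + 36 − 8 + 1 = 53.

53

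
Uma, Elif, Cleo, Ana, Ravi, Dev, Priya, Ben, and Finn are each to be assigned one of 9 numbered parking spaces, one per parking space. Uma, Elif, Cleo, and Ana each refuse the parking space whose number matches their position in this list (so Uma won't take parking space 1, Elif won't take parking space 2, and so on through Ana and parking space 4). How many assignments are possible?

229080

Let Aᵢ (for 1 ≤ i ≤ 4) be the placements that put person i in their forbidden parking space. Any j of these fix j positions, leaving (9−j)! ways to fill the rest, and there are C(4,j) ways to pick which j.
By inclusion–exclusion, the number of valid placements is Σ_{j=0}^{4} (−1)^j C(4,j)·(9−j)!.
Computing: 362880 − 161280 + 30240 − 2880 + 120 = 229080.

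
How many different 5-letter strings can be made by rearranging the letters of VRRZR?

20

VRRZR has 5 letters with R appearing 3 times.
Dividing 5! = 120 by 3! = 6 for the repeated letters gives 20.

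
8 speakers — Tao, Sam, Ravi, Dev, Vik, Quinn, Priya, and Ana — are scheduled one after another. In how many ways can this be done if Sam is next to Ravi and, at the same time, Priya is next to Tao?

2880

Treat {Sam,Ravi} as one block (2 orders) and {Priya,Tao} as another (2 orders).
That leaves 6 units to arrange: 2 × 2 × 6! = 4 × 720 = 2880.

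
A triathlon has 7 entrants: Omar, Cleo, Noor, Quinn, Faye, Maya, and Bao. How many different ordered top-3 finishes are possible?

There are 7 choices for 1st place, 6 for 2nd, and 5 for 3rd.
That gives 7 × 6 × 5 = 210.

210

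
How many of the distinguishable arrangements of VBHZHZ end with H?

With the last slot taken by H, it remains to arrange the other 5 letters (VBZHZ).
Those 5 letters have Z appearing twice, giving (5)!/(2!) = 60.

60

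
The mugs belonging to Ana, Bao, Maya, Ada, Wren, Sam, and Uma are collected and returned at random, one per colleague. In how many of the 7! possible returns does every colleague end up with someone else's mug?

Let Aᵢ be the assignments in which colleague i gets their own mug. We want the size of the complement of A₁∪…∪A_7.
By inclusion–exclusion this is Σ_{j=0}^{7} (−1)^j C(7,j)·(7−j)!.
Computing: 5040 − 5040 + 2520 − 840 + 210 − 42 + 7 − 1 = 1854.

1854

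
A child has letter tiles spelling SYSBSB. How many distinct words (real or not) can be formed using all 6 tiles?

The 6 letters of SYSBSB have repeats: B appearing twice and S appearing 3 times.
Dividing 6! = 720 by 3!·2! = 12 for the repeated letters gives 60.

60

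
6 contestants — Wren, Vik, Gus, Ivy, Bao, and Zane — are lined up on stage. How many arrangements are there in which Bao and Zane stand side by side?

240

Glue Bao and Zane into one block (2 internal orders), leaving 5 units to arrange in a row.
So the count is 2·(5)! = 240.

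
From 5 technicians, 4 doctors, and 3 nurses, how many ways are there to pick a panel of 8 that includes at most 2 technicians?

75

Split by how many technicians are chosen (0 through 2).
Sum: C(5,0)·C(7,8) + C(5,1)·C(7,7) + C(5,2)·C(7,6) = 0 + 5 + 70 = 75.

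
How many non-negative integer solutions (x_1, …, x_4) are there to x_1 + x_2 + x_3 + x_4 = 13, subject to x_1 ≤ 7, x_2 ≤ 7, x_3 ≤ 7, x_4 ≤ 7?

336

By stars and bars, unrestricted non-negative solutions to x_1+…+x_4 = 13 number C(13+3,3) = 560.
Subtract solutions that violate a single cap (substitute x_i' = x_i − (cap_i+1)): x_1 ≥ 8 gives C(8,3) = 56; x_2 ≥ 8 gives C(8,3) = 56; x_3 ≥ 8 gives C(8,3) = 56; x_4 ≥ 8 gives C(8,3) = 56. Together 224.
No two caps can be exceeded simultaneously, so the pair terms are all 0.
By inclusion–exclusion the count is 560 − 224 + 0 = 336.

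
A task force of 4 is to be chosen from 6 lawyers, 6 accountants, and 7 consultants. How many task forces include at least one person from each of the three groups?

With no constraint there are C(19,4) = 3876 possible selections.
Selections missing a whole group: no lawyers → C(13,4) = 715; no accountants → C(13,4) = 715; no consultants → C(12,4) = 495.
Add back selections omitting two groups (i.e. drawn from a single group): C(6,4) + C(6,4) + C(7,4) = 65.
By inclusion–exclusion: 3876 − 1925 + 65 = 2016.

2016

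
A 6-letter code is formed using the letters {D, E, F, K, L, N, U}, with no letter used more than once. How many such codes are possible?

This is a permutation of 6 out of 7: P(7,6) = 7!/1!.
That product is 7 × 6 × 5 × 4 × 3 × 2 = 5040.

5040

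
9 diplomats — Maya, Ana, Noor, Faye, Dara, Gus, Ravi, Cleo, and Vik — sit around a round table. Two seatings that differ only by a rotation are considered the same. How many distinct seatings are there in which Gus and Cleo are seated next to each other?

10080

Glue Gus and Cleo into a block (2 internal orders). Seating 8 units around a circle gives (7)! arrangements.
So 2 × (7)! = 2 × 5040 = 10080.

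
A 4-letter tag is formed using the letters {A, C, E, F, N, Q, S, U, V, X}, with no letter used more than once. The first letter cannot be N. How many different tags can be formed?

4536

The first letter has 10−1 = 9 choices (anything except N).
The remaining 3 letters are filled from the other 9 symbols without repetition: 9 × 8 × 7 = 504.
Total: 9 × 504 = 4536.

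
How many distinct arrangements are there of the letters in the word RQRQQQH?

105

The 7 letters of RQRQQQH have repeats: Q appearing 4 times and R appearing twice.
So there are 7! / (4!·2!) = 105 distinguishable arrangements.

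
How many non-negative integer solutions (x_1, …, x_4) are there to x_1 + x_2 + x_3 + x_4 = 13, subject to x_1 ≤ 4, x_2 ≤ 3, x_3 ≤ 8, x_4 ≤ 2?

30

By stars and bars, unrestricted non-negative solutions to x_1+…+x_4 = 13 number C(13+3,3) = 560.
Subtract solutions that violate a single cap (substitute x_i' = x_i − (cap_i+1)): x_1 ≥ 5 gives C(11,3) = 165; x_2 ≥ 4 gives C(12,3) = 220; x_3 ≥ 9 gives C(7,3) = 35; x_4 ≥ 3 gives C(13,3) = 286. Together 706.
Add back pairs where two caps are both exceeded: 35 + 0 + 56 + 1 + 84 + 4 = 180.
Subtract triples: 0 + 4 + 0 + 0 = 4.
By inclusion–exclusion the count is 560 − 706 + 180 − 4 = 30.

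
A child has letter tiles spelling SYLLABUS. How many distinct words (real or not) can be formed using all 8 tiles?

10080

SYLLABUS has 8 letters with L appearing twice and S appearing twice.
So there are 8! / (2!·2!) = 10080 distinguishable arrangements.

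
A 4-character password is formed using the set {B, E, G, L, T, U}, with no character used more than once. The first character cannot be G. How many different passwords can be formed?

300

The first character has 6−1 = 5 choices (anything except G).
The remaining 3 characters are filled from the other 5 symbols without repetition: 5 × 4 × 3 = 60.
Total: 5 × 60 = 300.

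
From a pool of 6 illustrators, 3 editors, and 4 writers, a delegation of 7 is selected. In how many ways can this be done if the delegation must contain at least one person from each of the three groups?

With no constraint there are C(13,7) = 1716 possible selections.
Subtract selections that omit an entire group: no illustrators → C(7,7) = 1; no editors → C(10,7) = 120; no writers → C(9,7) = 36.
Add back selections omitting two groups (i.e. drawn from a single group): C(6,7) + C(3,7) + C(4,7) = 0.
By inclusion–exclusion: 1716 − 157 + 0 = 1559.

1559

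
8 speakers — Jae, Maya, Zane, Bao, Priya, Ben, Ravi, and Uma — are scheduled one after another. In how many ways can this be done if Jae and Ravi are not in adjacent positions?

There are 8! = 40320 arrangements in all. If Jae and Ravi are adjacent, merging them into one block gives 2·(7)! = 10080 arrangements.
So 40320 − 10080 = 30240 arrangements keep them apart.

30240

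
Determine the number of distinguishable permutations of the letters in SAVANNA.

Letter multiplicities in SAVANNA: A×3, N×2, S×1, V×1.
So there are 7! / (3!·2!) = 420 distinguishable arrangements.

420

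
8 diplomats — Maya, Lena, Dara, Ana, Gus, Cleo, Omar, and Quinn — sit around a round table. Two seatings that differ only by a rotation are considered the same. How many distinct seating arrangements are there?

Fix one person's seat to break rotational symmetry; the remaining 7 people can be arranged in (7)! = 5040 ways.

5040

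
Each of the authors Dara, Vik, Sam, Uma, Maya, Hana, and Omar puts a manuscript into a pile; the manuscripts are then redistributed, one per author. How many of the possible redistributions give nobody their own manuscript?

1854

Count assignments avoiding every fixed point. For any j of the 7 authors fixed to their own manuscript, the other 7−j can be arranged in (7−j)! ways.
By inclusion–exclusion this is Σ_{j=0}^{7} (−1)^j C(7,j)·(7−j)!.
Computing: 5040 − 5040 + 2520 − 840 + 210 − 42 + 7 − 1 = 1854.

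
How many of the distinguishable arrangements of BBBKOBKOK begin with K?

With the first slot taken by K, it remains to arrange the other 8 letters (BBBOBKOK).
Those 8 letters have B appearing 4 times, K appearing twice, and O appearing twice, giving (8)!/(4!·2!·2!) = 420.

420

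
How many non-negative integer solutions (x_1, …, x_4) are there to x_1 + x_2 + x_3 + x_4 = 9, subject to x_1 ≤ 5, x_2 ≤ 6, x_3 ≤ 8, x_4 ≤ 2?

106

Ignoring the caps, the number of non-negative solutions to x_1+…+x_4 = 9 is C(12,3) = 220.
Subtract solutions that violate a single cap (substitute x_i' = x_i − (cap_i+1)): x_1 ≥ 6 gives C(6,3) = 20; x_2 ≥ 7 gives C(5,3) = 10; x_3 ≥ 9 gives C(3,3) = 1; x_4 ≥ 3 gives C(9,3) = 84. Together 115.
Add back pairs where two caps are both exceeded: 0 + 0 + 1 + 0 + 0 + 0 = 1.
By inclusion–exclusion the count is 220 − 115 + 1 = 106.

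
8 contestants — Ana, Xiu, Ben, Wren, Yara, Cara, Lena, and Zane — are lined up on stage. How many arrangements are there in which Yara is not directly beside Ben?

30240

There are 8! = 40320 arrangements in all. If Yara and Ben are adjacent, merging them into one block gives 2·(7)! = 10080 arrangements.
So 40320 − 10080 = 30240 arrangements keep them apart.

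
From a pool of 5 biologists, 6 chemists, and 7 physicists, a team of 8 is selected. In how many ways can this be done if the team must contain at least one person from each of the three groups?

41811

With no constraint there are C(18,8) = 43758 possible selections.
Subtract selections that omit an entire group: no biologists → C(13,8) = 1287; no chemists → C(12,8) = 495; no physicists → C(11,8) = 165.
Add back selections omitting two groups (i.e. drawn from a single group): C(5,8) + C(6,8) + C(7,8) = 0.
By inclusion–exclusion: 43758 − 1947 + 0 = 41811.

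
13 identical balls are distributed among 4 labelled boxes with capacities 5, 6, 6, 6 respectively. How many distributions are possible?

191

By stars and bars, unrestricted non-negative solutions to x_1+…+x_4 = 13 number C(13+3,3) = 560.
Subtract solutions that violate a single cap (substitute x_i' = x_i − (cap_i+1)): x_1 ≥ 6 gives C(10,3) = 120; x_2 ≥ 7 gives C(9,3) = 84; x_3 ≥ 7 gives C(9,3) = 84; x_4 ≥ 7 gives C(9,3) = 84. Together 372.
Add back pairs where two caps are both exceeded: 1 + 1 + 1 + 0 + 0 + 0 = 3.
By inclusion–exclusion the count is 560 − 372 + 3 = 191.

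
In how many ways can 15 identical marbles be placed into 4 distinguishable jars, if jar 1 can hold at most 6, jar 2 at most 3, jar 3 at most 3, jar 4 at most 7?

33

Ignoring the caps, the number of non-negative solutions to x_1+…+x_4 = 15 is C(18,3) = 816.
Subtract solutions that violate a single cap (substitute x_i' = x_i − (cap_i+1)): x_1 ≥ 7 gives C(11,3) = 165; x_2 ≥ 4 gives C(14,3) = 364; x_3 ≥ 4 gives C(14,3) = 364; x_4 ≥ 8 gives C(10,3) = 120. Together 1013.
Add back pairs where two caps are both exceeded: 35 + 35 + 1 + 120 + 20 + 20 = 231.
Subtract triples: 1 + 0 + 0 + 0 = 1.
By inclusion–exclusion the count is 816 − 1013 + 231 − 1 = 33.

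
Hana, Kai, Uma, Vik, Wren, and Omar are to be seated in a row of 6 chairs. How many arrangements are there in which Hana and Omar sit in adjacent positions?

240

Glue Hana and Omar into one block (2 internal orders), leaving 5 units to arrange in a row.
So the count is 2·(5)! = 240.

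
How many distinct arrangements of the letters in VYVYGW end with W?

30

Fix W in the last position and arrange the remaining 5 letters.
Those 5 letters have V appearing twice and Y appearing twice, giving (5)!/(2!·2!) = 30.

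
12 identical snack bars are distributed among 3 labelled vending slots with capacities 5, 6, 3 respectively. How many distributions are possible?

6

Ignoring the caps, the number of non-negative solutions to x_1+…+x_3 = 12 is C(14,2) = 91.
Subtract solutions that violate a single cap (substitute x_i' = x_i − (cap_i+1)): x_1 ≥ 6 gives C(8,2) = 28; x_2 ≥ 7 gives C(7,2) = 21; x_3 ≥ 4 gives C(10,2) = 45. Together 94.
Add back pairs where two caps are both exceeded: 0 + 6 + 3 = 9.
By inclusion–exclusion the count is 91 − 94 + 9 = 6.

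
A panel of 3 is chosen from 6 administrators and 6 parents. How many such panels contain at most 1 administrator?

Split by how many administrators are chosen (0 through 1).
Sum: C(6,0)·C(6,3) + C(6,1)·C(6,2) = 20 + 90 = 110.

110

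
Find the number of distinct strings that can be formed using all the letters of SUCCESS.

SUCCESS has 7 letters with C appearing twice and S appearing 3 times.
The number of distinct arrangements is 7!/(3!·2!) = 5040/12 = 420.

420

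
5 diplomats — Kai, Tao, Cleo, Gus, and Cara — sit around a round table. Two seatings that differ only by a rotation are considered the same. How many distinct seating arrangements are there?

24

Around a circle, 5 distinct people have 5!/5 = (4)! = 24 rotationally distinct seatings.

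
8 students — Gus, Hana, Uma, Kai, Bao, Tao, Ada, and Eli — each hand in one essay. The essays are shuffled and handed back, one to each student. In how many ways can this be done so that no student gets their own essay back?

14833

This is the derangement count D_8: permutations of 8 items with no fixed point.
By inclusion–exclusion this is Σ_{j=0}^{8} (−1)^j C(8,j)·(8−j)!.
Computing: 40320 − 40320 + 20160 − 6720 + 1680 − 336 + 56 − 8 + 1 = 14833.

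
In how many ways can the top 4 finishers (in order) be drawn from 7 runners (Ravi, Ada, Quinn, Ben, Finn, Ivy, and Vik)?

840

This is an ordered selection of 4 from 7: P(7,4).
That gives 7 × 6 × 5 × 4 = 840.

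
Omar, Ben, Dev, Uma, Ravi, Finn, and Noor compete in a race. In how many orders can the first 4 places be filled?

840

There are 7 choices for 1st place, 6 for 2nd, and so on down to 4 for position 4.
That gives 7 × 6 × 5 × 4 = 840.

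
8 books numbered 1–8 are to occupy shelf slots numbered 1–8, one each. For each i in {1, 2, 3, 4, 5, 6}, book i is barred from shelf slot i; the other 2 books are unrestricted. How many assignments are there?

18806

Let Aᵢ (for 1 ≤ i ≤ 6) be the placements that put book i in its forbidden shelf slot. Any j of these fix j positions, leaving (8−j)! ways to fill the rest, and there are C(6,j) ways to pick which j.
By inclusion–exclusion, the number of valid placements is Σ_{j=0}^{6} (−1)^j C(6,j)·(8−j)!.
Computing: 40320 − 30240 + 10800 − 2400 + 360 − 36 + 2 = 18806.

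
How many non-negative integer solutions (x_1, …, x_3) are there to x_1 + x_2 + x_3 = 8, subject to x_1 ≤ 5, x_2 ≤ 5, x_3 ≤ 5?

Without the upper bounds there are C(10,2) = 45 ways to split 8 among 3 variables.
Subtract solutions that violate a single cap (substitute x_i' = x_i − (cap_i+1)): x_1 ≥ 6 gives C(4,2) = 6; x_2 ≥ 6 gives C(4,2) = 6; x_3 ≥ 6 gives C(4,2) = 6. Together 18.
No two caps can be exceeded simultaneously, so the pair terms are all 0.
By inclusion–exclusion the count is 45 − 18 + 0 = 27.

27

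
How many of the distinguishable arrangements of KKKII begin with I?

With the first slot taken by I, it remains to arrange the other 4 letters (KKKI).
Those 4 letters have K appearing 3 times, giving (4)!/(3!) = 4.

4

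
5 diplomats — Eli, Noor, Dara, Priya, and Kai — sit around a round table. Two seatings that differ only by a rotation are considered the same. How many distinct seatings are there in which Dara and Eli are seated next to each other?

12

Glue Dara and Eli into a block (2 internal orders). Seating 4 units around a circle gives (3)! arrangements.
So 2 × (3)! = 2 × 6 = 12.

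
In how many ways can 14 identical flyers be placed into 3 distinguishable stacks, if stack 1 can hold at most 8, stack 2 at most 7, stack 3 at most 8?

Ignoring the caps, the number of non-negative solutions to x_1+…+x_3 = 14 is C(16,2) = 120.
Subtract solutions that violate a single cap (substitute x_i' = x_i − (cap_i+1)): x_1 ≥ 9 gives C(7,2) = 21; x_2 ≥ 8 gives C(8,2) = 28; x_3 ≥ 9 gives C(7,2) = 21. Together 70.
No two caps can be exceeded simultaneously, so the pair terms are all 0.
By inclusion–exclusion the count is 120 − 70 + 0 = 50.

50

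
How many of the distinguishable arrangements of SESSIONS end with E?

210

Fix E in the last position and arrange the remaining 7 letters.
Those 7 letters have S appearing 4 times, giving (7)!/(4!) = 210.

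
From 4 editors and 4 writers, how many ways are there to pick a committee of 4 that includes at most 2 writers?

53

Split by how many writers are chosen (0 through 2).
Sum: C(4,0)·C(4,4) + C(4,1)·C(4,3) + C(4,2)·C(4,2) = 1 + 16 + 36 = 53.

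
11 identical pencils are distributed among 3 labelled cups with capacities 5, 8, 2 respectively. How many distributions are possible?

By stars and bars, unrestricted non-negative solutions to x_1+…+x_3 = 11 number C(11+2,2) = 78.
Subtract solutions that violate a single cap (substitute x_i' = x_i − (cap_i+1)): x_1 ≥ 6 gives C(7,2) = 21; x_2 ≥ 9 gives C(4,2) = 6; x_3 ≥ 3 gives C(10,2) = 45. Together 72.
Add back pairs where two caps are both exceeded: 0 + 6 + 0 = 6.
By inclusion–exclusion the count is 78 − 72 + 6 = 12.

12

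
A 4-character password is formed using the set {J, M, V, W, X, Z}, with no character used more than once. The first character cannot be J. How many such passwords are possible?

300

The first character has 6−1 = 5 choices (anything except J).
The remaining 3 characters are filled from the other 5 symbols without repetition: 5 × 4 × 3 = 60.
Total: 5 × 60 = 300.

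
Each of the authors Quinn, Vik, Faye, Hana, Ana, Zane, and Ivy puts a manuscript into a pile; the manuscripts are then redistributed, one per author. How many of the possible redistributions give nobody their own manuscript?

1854

Let Aᵢ be the assignments in which author i gets their own manuscript. We want the size of the complement of A₁∪…∪A_7.
By inclusion–exclusion this is Σ_{j=0}^{7} (−1)^j C(7,j)·(7−j)!.
Computing: 5040 − 5040 + 2520 − 840 + 210 − 42 + 7 − 1 = 1854.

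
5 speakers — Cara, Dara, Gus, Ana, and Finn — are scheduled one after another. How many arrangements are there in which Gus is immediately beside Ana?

Glue Gus and Ana into one block (2 internal orders), leaving 4 units to arrange in a row.
So the count is 2·(4)! = 48.

48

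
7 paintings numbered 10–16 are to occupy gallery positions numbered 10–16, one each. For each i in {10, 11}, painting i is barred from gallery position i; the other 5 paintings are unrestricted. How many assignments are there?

Let Aᵢ (for i ∈ {10, 11}) be the placements that put painting i in its forbidden gallery position. Any j of these fix j positions, leaving (7−j)! ways to fill the rest, and there are C(2,j) ways to pick which j.
By inclusion–exclusion, the number of valid placements is Σ_{j=0}^{2} (−1)^j C(2,j)·(7−j)!.
Computing: 5040 − 1440 + 120 = 3720.

3720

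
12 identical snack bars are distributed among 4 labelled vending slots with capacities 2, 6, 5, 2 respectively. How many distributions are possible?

18

Without the upper bounds there are C(15,3) = 455 ways to split 12 among 4 vending slots.
Subtract solutions that violate a single cap (substitute x_i' = x_i − (cap_i+1)): x_1 ≥ 3 gives C(12,3) = 220; x_2 ≥ 7 gives C(8,3) = 56; x_3 ≥ 6 gives C(9,3) = 84; x_4 ≥ 3 gives C(12,3) = 220. Together 580.
Add back pairs where two caps are both exceeded: 10 + 20 + 84 + 0 + 10 + 20 = 144.
Subtract triples: 0 + 0 + 1 + 0 = 1.
By inclusion–exclusion the count is 455 − 580 + 144 − 1 = 18.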